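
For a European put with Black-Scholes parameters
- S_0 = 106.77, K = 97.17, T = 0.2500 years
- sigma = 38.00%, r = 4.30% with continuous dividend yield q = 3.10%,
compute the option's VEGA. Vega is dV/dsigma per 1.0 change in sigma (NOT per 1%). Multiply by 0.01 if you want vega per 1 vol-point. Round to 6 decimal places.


Answer: Vega = 17.581100

Derivation:
d1 = 0.6066577176; d2 = 0.4166577176
phi(d1) = 0.3318887932; exp(-qT) = 0.9922799538; exp(-rT) = 0.9893075748
Vega = S * exp(-qT) * phi(d1) * sqrt(T) = 106.7700 * 0.9922799538 * 0.3318887932 * 0.5000000000 = 17.581100


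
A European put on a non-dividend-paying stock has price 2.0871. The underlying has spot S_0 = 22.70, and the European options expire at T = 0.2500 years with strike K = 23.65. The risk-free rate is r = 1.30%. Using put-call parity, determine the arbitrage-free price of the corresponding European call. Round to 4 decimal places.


Answer: Call price = 1.2138

Derivation:
Put-call parity: C - P = S_0 * exp(-qT) - K * exp(-rT).
S_0 * exp(-qT) = 22.7000 * 1.00000000 = 22.70000000
K * exp(-rT) = 23.6500 * 0.99675528 = 23.57326227
C = P + S*exp(-qT) - K*exp(-rT)
C = 2.0871 + 22.70000000 - 23.57326227 = 1.2138


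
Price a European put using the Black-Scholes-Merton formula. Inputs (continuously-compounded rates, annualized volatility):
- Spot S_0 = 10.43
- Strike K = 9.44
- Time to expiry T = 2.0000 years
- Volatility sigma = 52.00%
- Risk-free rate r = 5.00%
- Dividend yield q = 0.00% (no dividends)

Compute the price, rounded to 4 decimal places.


Answer: Price = 1.8723

Derivation:
d1 = (ln(S/K) + (r - q + 0.5*sigma^2) * T) / (sigma * sqrt(T)) = 0.63929291
d2 = d1 - sigma * sqrt(T) = -0.09609814
exp(-rT) = 0.90483742; exp(-qT) = 1.00000000
P = K * exp(-rT) * N(-d2) - S_0 * exp(-qT) * N(-d1)
N(-d1) = 0.26131620; N(-d2) = 0.53827869
P = 9.4400 * 0.90483742 * 0.53827869 - 10.4300 * 1.00000000 * 0.26131620 = 1.8723


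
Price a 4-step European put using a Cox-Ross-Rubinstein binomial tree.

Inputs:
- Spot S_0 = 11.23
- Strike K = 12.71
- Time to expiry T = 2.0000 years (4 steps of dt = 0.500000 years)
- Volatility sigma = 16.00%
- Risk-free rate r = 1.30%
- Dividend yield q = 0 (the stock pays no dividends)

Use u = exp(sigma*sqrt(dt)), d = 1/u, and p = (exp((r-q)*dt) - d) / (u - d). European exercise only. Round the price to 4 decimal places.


dt = T/N = 0.500000
u = exp(sigma*sqrt(dt)) = 1.119785; d = 1/u = 0.893028
p = (exp((r-q)*dt) - d) / (u - d) = 0.500504
Discount per step: exp(-r*dt) = 0.993521
Stock lattice S(k, i) with i counting down-moves:
  k=0: S(0,0) = 11.2300
  k=1: S(1,0) = 12.5752; S(1,1) = 10.0287
  k=2: S(2,0) = 14.0815; S(2,1) = 11.2300; S(2,2) = 8.9559
  k=3: S(3,0) = 15.7683; S(3,1) = 12.5752; S(3,2) = 10.0287; S(3,3) = 7.9979
  k=4: S(4,0) = 17.6571; S(4,1) = 14.0815; S(4,2) = 11.2300; S(4,3) = 8.9559; S(4,4) = 7.1423
Terminal payoffs V(N, i) = max(K - S_T, 0):
  V(4,0) = 0.000000; V(4,1) = 0.000000; V(4,2) = 1.480000; V(4,3) = 3.754081; V(4,4) = 5.567660
Backward induction: V(k, i) = exp(-r*dt) * [p * V(k+1, i) + (1-p) * V(k+1, i+1)].
  V(3,0) = exp(-r*dt) * [p*0.000000 + (1-p)*0.000000] = 0.000000
  V(3,1) = exp(-r*dt) * [p*0.000000 + (1-p)*1.480000] = 0.734464
  V(3,2) = exp(-r*dt) * [p*1.480000 + (1-p)*3.754081] = 2.598946
  V(3,3) = exp(-r*dt) * [p*3.754081 + (1-p)*5.567660] = 4.629765
  V(2,0) = exp(-r*dt) * [p*0.000000 + (1-p)*0.734464] = 0.364485
  V(2,1) = exp(-r*dt) * [p*0.734464 + (1-p)*2.598946] = 1.654973
  V(2,2) = exp(-r*dt) * [p*2.598946 + (1-p)*4.629765] = 3.589921
  V(1,0) = exp(-r*dt) * [p*0.364485 + (1-p)*1.654973] = 1.002540
  V(1,1) = exp(-r*dt) * [p*1.654973 + (1-p)*3.589921] = 2.604487
  V(0,0) = exp(-r*dt) * [p*1.002540 + (1-p)*2.604487] = 1.791026

Answer: Price = V(0,0) = 1.7910


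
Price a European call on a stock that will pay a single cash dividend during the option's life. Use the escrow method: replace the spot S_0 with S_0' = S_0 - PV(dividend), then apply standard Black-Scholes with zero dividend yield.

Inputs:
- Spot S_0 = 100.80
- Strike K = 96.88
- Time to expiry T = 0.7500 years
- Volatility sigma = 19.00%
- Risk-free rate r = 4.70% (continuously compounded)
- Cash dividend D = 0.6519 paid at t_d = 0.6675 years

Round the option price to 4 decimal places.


PV(D) = D * exp(-r * t_d) = 0.6519 * 0.96911451 = 0.63176575
S_0' = S_0 - PV(D) = 100.8000 - 0.63176575 = 100.16823425
d1 = (ln(S_0'/K) + (r + sigma^2/2)*T) / (sigma*sqrt(T)) = 0.49935034
d2 = d1 - sigma*sqrt(T) = 0.33480552
exp(-rT) = 0.96536405
N(d1) = 0.69123370; N(d2) = 0.63111410
C = S_0' * N(d1) - K * exp(-rT) * N(d2) = 100.16823425 * 0.69123370 - 96.8800 * 0.96536405 * 0.63111410 = 10.2150

Answer: Price = 10.2150


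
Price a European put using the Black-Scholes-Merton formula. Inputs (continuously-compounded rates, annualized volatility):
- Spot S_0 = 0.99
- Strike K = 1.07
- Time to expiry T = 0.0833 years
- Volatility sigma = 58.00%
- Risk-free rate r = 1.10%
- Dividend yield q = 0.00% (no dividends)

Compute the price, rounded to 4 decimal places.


d1 = (ln(S/K) + (r - q + 0.5*sigma^2) * T) / (sigma * sqrt(T)) = -0.37504385
d2 = d1 - sigma * sqrt(T) = -0.54244194
exp(-rT) = 0.99908412; exp(-qT) = 1.00000000
P = K * exp(-rT) * N(-d2) - S_0 * exp(-qT) * N(-d1)
N(-d1) = 0.64618607; N(-d2) = 0.70624295
P = 1.0700 * 0.99908412 * 0.70624295 - 0.9900 * 1.00000000 * 0.64618607 = 0.1153

Answer: Price = 0.1153


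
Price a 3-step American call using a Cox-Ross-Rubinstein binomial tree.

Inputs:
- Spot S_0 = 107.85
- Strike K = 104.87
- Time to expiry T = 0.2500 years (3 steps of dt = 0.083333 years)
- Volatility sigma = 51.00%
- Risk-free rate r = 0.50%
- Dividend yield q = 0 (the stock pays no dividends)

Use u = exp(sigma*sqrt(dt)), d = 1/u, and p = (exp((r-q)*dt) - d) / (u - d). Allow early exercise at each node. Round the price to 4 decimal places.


Answer: Price = V(0,0) = 13.2565

Derivation:
dt = T/N = 0.083333
u = exp(sigma*sqrt(dt)) = 1.158614; d = 1/u = 0.863100
p = (exp((r-q)*dt) - d) / (u - d) = 0.464671
Discount per step: exp(-r*dt) = 0.999583
Stock lattice S(k, i) with i counting down-moves:
  k=0: S(0,0) = 107.8500
  k=1: S(1,0) = 124.9565; S(1,1) = 93.0854
  k=2: S(2,0) = 144.7763; S(2,1) = 107.8500; S(2,2) = 80.3420
  k=3: S(3,0) = 167.7399; S(3,1) = 124.9565; S(3,2) = 93.0854; S(3,3) = 69.3432
Terminal payoffs V(N, i) = max(S_T - K, 0):
  V(3,0) = 62.869860; V(3,1) = 20.086502; V(3,2) = 0.000000; V(3,3) = 0.000000
Backward induction: V(k, i) = exp(-r*dt) * [p * V(k+1, i) + (1-p) * V(k+1, i+1)]; then take max(V_cont, immediate exercise) for American.
  V(2,0) = exp(-r*dt) * [p*62.869860 + (1-p)*20.086502] = 39.950018; exercise = 39.906332; V(2,0) = max -> 39.950018
  V(2,1) = exp(-r*dt) * [p*20.086502 + (1-p)*0.000000] = 9.329717; exercise = 2.980000; V(2,1) = max -> 9.329717
  V(2,2) = exp(-r*dt) * [p*0.000000 + (1-p)*0.000000] = 0.000000; exercise = 0.000000; V(2,2) = max -> 0.000000
  V(1,0) = exp(-r*dt) * [p*39.950018 + (1-p)*9.329717] = 23.548255; exercise = 20.086502; V(1,0) = max -> 23.548255
  V(1,1) = exp(-r*dt) * [p*9.329717 + (1-p)*0.000000] = 4.333439; exercise = 0.000000; V(1,1) = max -> 4.333439
  V(0,0) = exp(-r*dt) * [p*23.548255 + (1-p)*4.333439] = 13.256473; exercise = 2.980000; V(0,0) = max -> 13.256473


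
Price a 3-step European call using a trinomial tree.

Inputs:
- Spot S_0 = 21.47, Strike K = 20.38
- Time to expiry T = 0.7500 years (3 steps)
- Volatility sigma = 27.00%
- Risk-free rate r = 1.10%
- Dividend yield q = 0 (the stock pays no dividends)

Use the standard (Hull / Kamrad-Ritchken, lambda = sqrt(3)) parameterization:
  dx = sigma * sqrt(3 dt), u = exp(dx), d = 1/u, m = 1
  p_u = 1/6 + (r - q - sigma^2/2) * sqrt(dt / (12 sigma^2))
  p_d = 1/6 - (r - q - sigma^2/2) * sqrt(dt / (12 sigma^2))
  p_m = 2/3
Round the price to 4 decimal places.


dt = T/N = 0.250000; dx = sigma*sqrt(3*dt) = 0.233827
u = exp(dx) = 1.263426; d = 1/u = 0.791499
p_u = 0.153062, p_m = 0.666667, p_d = 0.180272
Discount per step: exp(-r*dt) = 0.997254
Stock lattice S(k, j) with j the centered position index:
  k=0: S(0,+0) = 21.4700
  k=1: S(1,-1) = 16.9935; S(1,+0) = 21.4700; S(1,+1) = 27.1258
  k=2: S(2,-2) = 13.4503; S(2,-1) = 16.9935; S(2,+0) = 21.4700; S(2,+1) = 27.1258; S(2,+2) = 34.2714
  k=3: S(3,-3) = 10.6459; S(3,-2) = 13.4503; S(3,-1) = 16.9935; S(3,+0) = 21.4700; S(3,+1) = 27.1258; S(3,+2) = 34.2714; S(3,+3) = 43.2993
Terminal payoffs V(N, j) = max(S_T - K, 0):
  V(3,-3) = 0.000000; V(3,-2) = 0.000000; V(3,-1) = 0.000000; V(3,+0) = 1.090000; V(3,+1) = 6.745750; V(3,+2) = 13.891371; V(3,+3) = 22.919331
Backward induction: V(k, j) = exp(-r*dt) * [p_u * V(k+1, j+1) + p_m * V(k+1, j) + p_d * V(k+1, j-1)]
  V(2,-2) = exp(-r*dt) * [p_u*0.000000 + p_m*0.000000 + p_d*0.000000] = 0.000000
  V(2,-1) = exp(-r*dt) * [p_u*1.090000 + p_m*0.000000 + p_d*0.000000] = 0.166379
  V(2,+0) = exp(-r*dt) * [p_u*6.745750 + p_m*1.090000 + p_d*0.000000] = 1.754350
  V(2,+1) = exp(-r*dt) * [p_u*13.891371 + p_m*6.745750 + p_d*1.090000] = 6.801168
  V(2,+2) = exp(-r*dt) * [p_u*22.919331 + p_m*13.891371 + p_d*6.745750] = 13.946644
  V(1,-1) = exp(-r*dt) * [p_u*1.754350 + p_m*0.166379 + p_d*0.000000] = 0.378401
  V(1,+0) = exp(-r*dt) * [p_u*6.801168 + p_m*1.754350 + p_d*0.166379] = 2.234404
  V(1,+1) = exp(-r*dt) * [p_u*13.946644 + p_m*6.801168 + p_d*1.754350] = 6.965884
  V(0,+0) = exp(-r*dt) * [p_u*6.965884 + p_m*2.234404 + p_d*0.378401] = 2.616821

Answer: Price = V(0,0) = 2.6168


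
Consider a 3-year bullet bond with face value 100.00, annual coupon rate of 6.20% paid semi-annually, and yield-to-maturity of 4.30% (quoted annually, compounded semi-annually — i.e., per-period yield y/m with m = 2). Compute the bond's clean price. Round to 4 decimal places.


Coupon per period c = face * coupon_rate / m = 3.100000
Periods per year m = 2; per-period yield y/m = 0.021500
Number of cashflows N = 6
Cashflows (t years, CF_t, discount factor 1/(1+y/m)^(m*t), PV):
  t = 0.5000: CF_t = 3.100000, DF = 0.978953, PV = 3.034753
  t = 1.0000: CF_t = 3.100000, DF = 0.958348, PV = 2.970879
  t = 1.5000: CF_t = 3.100000, DF = 0.938177, PV = 2.908349
  t = 2.0000: CF_t = 3.100000, DF = 0.918431, PV = 2.847136
  t = 2.5000: CF_t = 3.100000, DF = 0.899100, PV = 2.787211
  t = 3.0000: CF_t = 103.100000, DF = 0.880177, PV = 90.746198
Price P = sum_t PV_t = 105.294526

Answer: Price = 105.2945


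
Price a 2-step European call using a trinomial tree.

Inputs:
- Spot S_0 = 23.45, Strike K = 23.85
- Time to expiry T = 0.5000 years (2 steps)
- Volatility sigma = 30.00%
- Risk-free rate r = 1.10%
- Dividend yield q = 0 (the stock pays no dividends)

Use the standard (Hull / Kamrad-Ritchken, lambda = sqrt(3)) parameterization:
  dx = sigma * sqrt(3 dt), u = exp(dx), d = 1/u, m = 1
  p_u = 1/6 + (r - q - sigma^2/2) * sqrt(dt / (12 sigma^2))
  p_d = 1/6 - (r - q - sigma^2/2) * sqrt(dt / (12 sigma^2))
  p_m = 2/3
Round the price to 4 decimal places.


Answer: Price = V(0,0) = 1.6569

Derivation:
dt = T/N = 0.250000; dx = sigma*sqrt(3*dt) = 0.259808
u = exp(dx) = 1.296681; d = 1/u = 0.771200
p_u = 0.150308, p_m = 0.666667, p_d = 0.183025
Discount per step: exp(-r*dt) = 0.997254
Stock lattice S(k, j) with j the centered position index:
  k=0: S(0,+0) = 23.4500
  k=1: S(1,-1) = 18.0846; S(1,+0) = 23.4500; S(1,+1) = 30.4072
  k=2: S(2,-2) = 13.9469; S(2,-1) = 18.0846; S(2,+0) = 23.4500; S(2,+1) = 30.4072; S(2,+2) = 39.4284
Terminal payoffs V(N, j) = max(S_T - K, 0):
  V(2,-2) = 0.000000; V(2,-1) = 0.000000; V(2,+0) = 0.000000; V(2,+1) = 6.557160; V(2,+2) = 15.578375
Backward induction: V(k, j) = exp(-r*dt) * [p_u * V(k+1, j+1) + p_m * V(k+1, j) + p_d * V(k+1, j-1)]
  V(1,-1) = exp(-r*dt) * [p_u*0.000000 + p_m*0.000000 + p_d*0.000000] = 0.000000
  V(1,+0) = exp(-r*dt) * [p_u*6.557160 + p_m*0.000000 + p_d*0.000000] = 0.982890
  V(1,+1) = exp(-r*dt) * [p_u*15.578375 + p_m*6.557160 + p_d*0.000000] = 6.694566
  V(0,+0) = exp(-r*dt) * [p_u*6.694566 + p_m*0.982890 + p_d*0.000000] = 1.656946


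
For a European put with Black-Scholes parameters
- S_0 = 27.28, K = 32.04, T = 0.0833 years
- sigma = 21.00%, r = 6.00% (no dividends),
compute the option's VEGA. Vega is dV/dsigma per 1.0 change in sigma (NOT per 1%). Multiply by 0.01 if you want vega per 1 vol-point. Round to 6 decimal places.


Answer: Vega = 0.124525

Derivation:
d1 = -2.5407920583; d2 = -2.6014017109
phi(d1) = 0.0158157235; exp(-qT) = 1.0000000000; exp(-rT) = 0.9950144692
Vega = S * exp(-qT) * phi(d1) * sqrt(T) = 27.2800 * 1.0000000000 * 0.0158157235 * 0.2886173938 = 0.124525


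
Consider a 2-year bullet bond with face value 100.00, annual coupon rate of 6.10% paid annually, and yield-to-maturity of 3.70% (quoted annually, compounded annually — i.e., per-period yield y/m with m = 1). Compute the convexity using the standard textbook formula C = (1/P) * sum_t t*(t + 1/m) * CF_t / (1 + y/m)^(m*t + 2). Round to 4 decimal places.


Answer: Convexity = 5.3702

Derivation:
Coupon per period c = face * coupon_rate / m = 6.100000
Periods per year m = 1; per-period yield y/m = 0.037000
Number of cashflows N = 2
Cashflows (t years, CF_t, discount factor 1/(1+y/m)^(m*t), PV):
  t = 1.0000: CF_t = 6.100000, DF = 0.964320, PV = 5.882353
  t = 2.0000: CF_t = 106.100000, DF = 0.929913, PV = 98.663807
Price P = sum_t PV_t = 104.546160
Convexity numerator sum_t t*(t + 1/m) * CF_t / (1+y/m)^(m*t + 2):
  t = 1.0000: term = 10.940157
  t = 2.0000: term = 550.492756
Convexity = (1/P) * sum = 561.432914 / 104.546160 = 5.370192


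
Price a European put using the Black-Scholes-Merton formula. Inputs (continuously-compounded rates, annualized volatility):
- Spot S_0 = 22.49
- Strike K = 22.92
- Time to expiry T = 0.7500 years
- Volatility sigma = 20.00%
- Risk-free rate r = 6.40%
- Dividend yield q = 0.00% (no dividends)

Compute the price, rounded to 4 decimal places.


Answer: Price = 1.2292

Derivation:
d1 = (ln(S/K) + (r - q + 0.5*sigma^2) * T) / (sigma * sqrt(T)) = 0.25438558
d2 = d1 - sigma * sqrt(T) = 0.08118049
exp(-rT) = 0.95313379; exp(-qT) = 1.00000000
P = K * exp(-rT) * N(-d2) - S_0 * exp(-qT) * N(-d1)
N(-d1) = 0.39959885; N(-d2) = 0.46764921
P = 22.9200 * 0.95313379 * 0.46764921 - 22.4900 * 1.00000000 * 0.39959885 = 1.2292


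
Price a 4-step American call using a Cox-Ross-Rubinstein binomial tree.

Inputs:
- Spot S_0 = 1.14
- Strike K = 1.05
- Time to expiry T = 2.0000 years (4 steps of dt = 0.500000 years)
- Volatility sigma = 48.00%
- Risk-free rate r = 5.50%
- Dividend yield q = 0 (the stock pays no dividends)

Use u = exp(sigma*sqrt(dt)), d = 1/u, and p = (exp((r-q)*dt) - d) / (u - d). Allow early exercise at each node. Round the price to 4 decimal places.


Answer: Price = V(0,0) = 0.3826

Derivation:
dt = T/N = 0.500000
u = exp(sigma*sqrt(dt)) = 1.404121; d = 1/u = 0.712189
p = (exp((r-q)*dt) - d) / (u - d) = 0.456248
Discount per step: exp(-r*dt) = 0.972875
Stock lattice S(k, i) with i counting down-moves:
  k=0: S(0,0) = 1.1400
  k=1: S(1,0) = 1.6007; S(1,1) = 0.8119
  k=2: S(2,0) = 2.2476; S(2,1) = 1.1400; S(2,2) = 0.5782
  k=3: S(3,0) = 3.1559; S(3,1) = 1.6007; S(3,2) = 0.8119; S(3,3) = 0.4118
  k=4: S(4,0) = 4.4312; S(4,1) = 2.2476; S(4,2) = 1.1400; S(4,3) = 0.5782; S(4,4) = 0.2933
Terminal payoffs V(N, i) = max(S_T - K, 0):
  V(4,0) = 3.381213; V(4,1) = 1.197573; V(4,2) = 0.090000; V(4,3) = 0.000000; V(4,4) = 0.000000
Backward induction: V(k, i) = exp(-r*dt) * [p * V(k+1, i) + (1-p) * V(k+1, i+1)]; then take max(V_cont, immediate exercise) for American.
  V(3,0) = exp(-r*dt) * [p*3.381213 + (1-p)*1.197573] = 2.134345; exercise = 2.105863; V(3,0) = max -> 2.134345
  V(3,1) = exp(-r*dt) * [p*1.197573 + (1-p)*0.090000] = 0.579179; exercise = 0.550698; V(3,1) = max -> 0.579179
  V(3,2) = exp(-r*dt) * [p*0.090000 + (1-p)*0.000000] = 0.039948; exercise = 0.000000; V(3,2) = max -> 0.039948
  V(3,3) = exp(-r*dt) * [p*0.000000 + (1-p)*0.000000] = 0.000000; exercise = 0.000000; V(3,3) = max -> 0.000000
  V(2,0) = exp(-r*dt) * [p*2.134345 + (1-p)*0.579179] = 1.253763; exercise = 1.197573; V(2,0) = max -> 1.253763
  V(2,1) = exp(-r*dt) * [p*0.579179 + (1-p)*0.039948] = 0.278214; exercise = 0.090000; V(2,1) = max -> 0.278214
  V(2,2) = exp(-r*dt) * [p*0.039948 + (1-p)*0.000000] = 0.017732; exercise = 0.000000; V(2,2) = max -> 0.017732
  V(1,0) = exp(-r*dt) * [p*1.253763 + (1-p)*0.278214] = 0.703686; exercise = 0.550698; V(1,0) = max -> 0.703686
  V(1,1) = exp(-r*dt) * [p*0.278214 + (1-p)*0.017732] = 0.132872; exercise = 0.000000; V(1,1) = max -> 0.132872
  V(0,0) = exp(-r*dt) * [p*0.703686 + (1-p)*0.132872] = 0.382636; exercise = 0.090000; V(0,0) = max -> 0.382636


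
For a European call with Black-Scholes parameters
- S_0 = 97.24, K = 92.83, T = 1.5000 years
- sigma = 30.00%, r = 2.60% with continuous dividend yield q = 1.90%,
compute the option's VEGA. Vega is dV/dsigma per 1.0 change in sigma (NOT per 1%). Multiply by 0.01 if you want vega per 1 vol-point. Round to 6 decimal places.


d1 = 0.3386073539; d2 = -0.0288161075
phi(d1) = 0.3767151290; exp(-qT) = 0.9719022941; exp(-rT) = 0.9617507091
Vega = S * exp(-qT) * phi(d1) * sqrt(T) = 97.2400 * 0.9719022941 * 0.3767151290 * 1.2247448714 = 43.603992

Answer: Vega = 43.603992


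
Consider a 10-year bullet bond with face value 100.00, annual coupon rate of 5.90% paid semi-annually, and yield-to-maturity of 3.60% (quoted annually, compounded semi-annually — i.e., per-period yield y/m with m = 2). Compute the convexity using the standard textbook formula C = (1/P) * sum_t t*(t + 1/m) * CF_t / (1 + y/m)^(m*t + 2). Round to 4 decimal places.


Coupon per period c = face * coupon_rate / m = 2.950000
Periods per year m = 2; per-period yield y/m = 0.018000
Number of cashflows N = 20
Cashflows (t years, CF_t, discount factor 1/(1+y/m)^(m*t), PV):
  t = 0.5000: CF_t = 2.950000, DF = 0.982318, PV = 2.897839
  t = 1.0000: CF_t = 2.950000, DF = 0.964949, PV = 2.846600
  t = 1.5000: CF_t = 2.950000, DF = 0.947887, PV = 2.796267
  t = 2.0000: CF_t = 2.950000, DF = 0.931127, PV = 2.746824
  t = 2.5000: CF_t = 2.950000, DF = 0.914663, PV = 2.698256
  t = 3.0000: CF_t = 2.950000, DF = 0.898490, PV = 2.650546
  t = 3.5000: CF_t = 2.950000, DF = 0.882603, PV = 2.603680
  t = 4.0000: CF_t = 2.950000, DF = 0.866997, PV = 2.557642
  t = 4.5000: CF_t = 2.950000, DF = 0.851667, PV = 2.512419
  t = 5.0000: CF_t = 2.950000, DF = 0.836608, PV = 2.467995
  t = 5.5000: CF_t = 2.950000, DF = 0.821816, PV = 2.424356
  t = 6.0000: CF_t = 2.950000, DF = 0.807285, PV = 2.381490
  t = 6.5000: CF_t = 2.950000, DF = 0.793010, PV = 2.339381
  t = 7.0000: CF_t = 2.950000, DF = 0.778989, PV = 2.298016
  t = 7.5000: CF_t = 2.950000, DF = 0.765215, PV = 2.257383
  t = 8.0000: CF_t = 2.950000, DF = 0.751684, PV = 2.217469
  t = 8.5000: CF_t = 2.950000, DF = 0.738393, PV = 2.178260
  t = 9.0000: CF_t = 2.950000, DF = 0.725337, PV = 2.139745
  t = 9.5000: CF_t = 2.950000, DF = 0.712512, PV = 2.101911
  t = 10.0000: CF_t = 102.950000, DF = 0.699914, PV = 72.056106
Price P = sum_t PV_t = 119.172186
Convexity numerator sum_t t*(t + 1/m) * CF_t / (1+y/m)^(m*t + 2):
  t = 0.5000: term = 1.398134
  t = 1.0000: term = 4.120237
  t = 1.5000: term = 8.094768
  t = 2.0000: term = 13.252730
  t = 2.5000: term = 19.527598
  t = 3.0000: term = 26.855243
  t = 3.5000: term = 35.173862
  t = 4.0000: term = 44.423906
  t = 4.5000: term = 54.548018
  t = 5.0000: term = 65.490963
  t = 5.5000: term = 77.199563
  t = 6.0000: term = 89.622640
  t = 6.5000: term = 102.710949
  t = 7.0000: term = 116.417125
  t = 7.5000: term = 130.695622
  t = 8.0000: term = 145.502657
  t = 8.5000: term = 160.796159
  t = 9.0000: term = 176.535711
  t = 9.5000: term = 192.682505
  t = 10.0000: term = 7300.700525
Convexity = (1/P) * sum = 8765.748913 / 119.172186 = 73.555325

Answer: Convexity = 73.5553


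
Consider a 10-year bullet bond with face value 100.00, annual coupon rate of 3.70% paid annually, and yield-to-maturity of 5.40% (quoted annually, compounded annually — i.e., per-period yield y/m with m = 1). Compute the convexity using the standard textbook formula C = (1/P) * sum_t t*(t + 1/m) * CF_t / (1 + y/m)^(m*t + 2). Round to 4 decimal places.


Coupon per period c = face * coupon_rate / m = 3.700000
Periods per year m = 1; per-period yield y/m = 0.054000
Number of cashflows N = 10
Cashflows (t years, CF_t, discount factor 1/(1+y/m)^(m*t), PV):
  t = 1.0000: CF_t = 3.700000, DF = 0.948767, PV = 3.510436
  t = 2.0000: CF_t = 3.700000, DF = 0.900158, PV = 3.330585
  t = 3.0000: CF_t = 3.700000, DF = 0.854040, PV = 3.159948
  t = 4.0000: CF_t = 3.700000, DF = 0.810285, PV = 2.998053
  t = 5.0000: CF_t = 3.700000, DF = 0.768771, PV = 2.844452
  t = 6.0000: CF_t = 3.700000, DF = 0.729384, PV = 2.698721
  t = 7.0000: CF_t = 3.700000, DF = 0.692015, PV = 2.560457
  t = 8.0000: CF_t = 3.700000, DF = 0.656561, PV = 2.429276
  t = 9.0000: CF_t = 3.700000, DF = 0.622923, PV = 2.304816
  t = 10.0000: CF_t = 103.700000, DF = 0.591009, PV = 61.287605
Price P = sum_t PV_t = 87.124349
Convexity numerator sum_t t*(t + 1/m) * CF_t / (1+y/m)^(m*t + 2):
  t = 1.0000: term = 6.319895
  t = 2.0000: term = 17.988317
  t = 3.0000: term = 34.133429
  t = 4.0000: term = 53.974429
  t = 5.0000: term = 76.813703
  t = 6.0000: term = 102.029587
  t = 7.0000: term = 129.069686
  t = 8.0000: term = 157.444724
  t = 9.0000: term = 186.722870
  t = 10.0000: term = 6068.538493
Convexity = (1/P) * sum = 6833.035132 / 87.124349 = 78.428536

Answer: Convexity = 78.4285


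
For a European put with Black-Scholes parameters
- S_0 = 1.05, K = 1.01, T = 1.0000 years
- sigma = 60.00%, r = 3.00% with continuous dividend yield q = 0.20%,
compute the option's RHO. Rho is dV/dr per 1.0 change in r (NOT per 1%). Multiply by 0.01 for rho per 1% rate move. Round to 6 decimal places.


Answer: Rho = -0.563387

Derivation:
d1 = 0.4113997222; d2 = -0.1886002778
phi(d1) = 0.3665708728; exp(-qT) = 0.9980019987; exp(-rT) = 0.9704455335
N(-d2) = 0.5747969425
Rho = -K*T*exp(-rT)*N(-d2) = -1.0100 * 1.0000 * 0.9704455335 * 0.5747969425 = -0.563387


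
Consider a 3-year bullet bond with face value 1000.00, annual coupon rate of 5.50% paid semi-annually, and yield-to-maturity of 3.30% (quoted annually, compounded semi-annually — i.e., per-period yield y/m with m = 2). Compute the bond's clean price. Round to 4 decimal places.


Coupon per period c = face * coupon_rate / m = 27.500000
Periods per year m = 2; per-period yield y/m = 0.016500
Number of cashflows N = 6
Cashflows (t years, CF_t, discount factor 1/(1+y/m)^(m*t), PV):
  t = 0.5000: CF_t = 27.500000, DF = 0.983768, PV = 27.053615
  t = 1.0000: CF_t = 27.500000, DF = 0.967799, PV = 26.614476
  t = 1.5000: CF_t = 27.500000, DF = 0.952090, PV = 26.182466
  t = 2.0000: CF_t = 27.500000, DF = 0.936635, PV = 25.757468
  t = 2.5000: CF_t = 27.500000, DF = 0.921432, PV = 25.339368
  t = 3.0000: CF_t = 1027.500000, DF = 0.906475, PV = 931.402786
Price P = sum_t PV_t = 1062.350179

Answer: Price = 1062.3502


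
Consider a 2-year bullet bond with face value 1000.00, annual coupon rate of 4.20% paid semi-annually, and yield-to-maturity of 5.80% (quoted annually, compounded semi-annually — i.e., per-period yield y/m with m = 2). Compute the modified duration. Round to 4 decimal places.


Answer: Modified duration = 1.8835

Derivation:
Coupon per period c = face * coupon_rate / m = 21.000000
Periods per year m = 2; per-period yield y/m = 0.029000
Number of cashflows N = 4
Cashflows (t years, CF_t, discount factor 1/(1+y/m)^(m*t), PV):
  t = 0.5000: CF_t = 21.000000, DF = 0.971817, PV = 20.408163
  t = 1.0000: CF_t = 21.000000, DF = 0.944429, PV = 19.833006
  t = 1.5000: CF_t = 21.000000, DF = 0.917812, PV = 19.274058
  t = 2.0000: CF_t = 1021.000000, DF = 0.891946, PV = 910.676738
Price P = sum_t PV_t = 970.191965
First compute Macaulay numerator sum_t t * PV_t:
  t * PV_t at t = 0.5000: 10.204082
  t * PV_t at t = 1.0000: 19.833006
  t * PV_t at t = 1.5000: 28.911088
  t * PV_t at t = 2.0000: 1821.353475
Macaulay duration D = 1880.301650 / 970.191965 = 1.938072
Modified duration = D / (1 + y/m) = 1.938072 / (1 + 0.029000) = 1.883452


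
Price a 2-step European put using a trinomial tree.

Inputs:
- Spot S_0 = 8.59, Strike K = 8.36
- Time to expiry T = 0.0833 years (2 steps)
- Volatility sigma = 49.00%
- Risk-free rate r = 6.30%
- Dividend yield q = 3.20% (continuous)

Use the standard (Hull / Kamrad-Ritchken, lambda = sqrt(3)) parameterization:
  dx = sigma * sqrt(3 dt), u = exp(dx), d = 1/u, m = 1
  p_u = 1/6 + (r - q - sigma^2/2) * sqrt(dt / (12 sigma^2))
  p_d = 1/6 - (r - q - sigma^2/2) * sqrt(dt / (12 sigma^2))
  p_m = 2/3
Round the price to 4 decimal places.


dt = T/N = 0.041650; dx = sigma*sqrt(3*dt) = 0.173207
u = exp(dx) = 1.189112; d = 1/u = 0.840964
p_u = 0.155960, p_m = 0.666667, p_d = 0.177373
Discount per step: exp(-r*dt) = 0.997379
Stock lattice S(k, j) with j the centered position index:
  k=0: S(0,+0) = 8.5900
  k=1: S(1,-1) = 7.2239; S(1,+0) = 8.5900; S(1,+1) = 10.2145
  k=2: S(2,-2) = 6.0750; S(2,-1) = 7.2239; S(2,+0) = 8.5900; S(2,+1) = 10.2145; S(2,+2) = 12.1461
Terminal payoffs V(N, j) = max(K - S_T, 0):
  V(2,-2) = 2.284977; V(2,-1) = 1.136120; V(2,+0) = 0.000000; V(2,+1) = 0.000000; V(2,+2) = 0.000000
Backward induction: V(k, j) = exp(-r*dt) * [p_u * V(k+1, j+1) + p_m * V(k+1, j) + p_d * V(k+1, j-1)]
  V(1,-1) = exp(-r*dt) * [p_u*0.000000 + p_m*1.136120 + p_d*2.284977] = 1.159660
  V(1,+0) = exp(-r*dt) * [p_u*0.000000 + p_m*0.000000 + p_d*1.136120] = 0.200989
  V(1,+1) = exp(-r*dt) * [p_u*0.000000 + p_m*0.000000 + p_d*0.000000] = 0.000000
  V(0,+0) = exp(-r*dt) * [p_u*0.000000 + p_m*0.200989 + p_d*1.159660] = 0.338796

Answer: Price = V(0,0) = 0.3388


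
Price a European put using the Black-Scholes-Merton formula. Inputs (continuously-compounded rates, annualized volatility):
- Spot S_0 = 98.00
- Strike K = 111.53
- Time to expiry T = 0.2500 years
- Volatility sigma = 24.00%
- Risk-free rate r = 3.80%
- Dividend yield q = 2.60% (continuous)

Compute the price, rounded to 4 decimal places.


d1 = (ln(S/K) + (r - q + 0.5*sigma^2) * T) / (sigma * sqrt(T)) = -0.99271779
d2 = d1 - sigma * sqrt(T) = -1.11271779
exp(-rT) = 0.99054498; exp(-qT) = 0.99352108
P = K * exp(-rT) * N(-d2) - S_0 * exp(-qT) * N(-d1)
N(-d1) = 0.83957625; N(-d2) = 0.86708517
P = 111.5300 * 0.99054498 * 0.86708517 - 98.0000 * 0.99352108 * 0.83957625 = 14.0463

Answer: Price = 14.0463


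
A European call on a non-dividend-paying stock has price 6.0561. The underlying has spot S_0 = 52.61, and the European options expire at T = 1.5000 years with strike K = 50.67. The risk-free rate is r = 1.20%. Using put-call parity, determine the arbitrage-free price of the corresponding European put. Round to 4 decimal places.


Answer: Put price = 3.2122

Derivation:
Put-call parity: C - P = S_0 * exp(-qT) - K * exp(-rT).
S_0 * exp(-qT) = 52.6100 * 1.00000000 = 52.61000000
K * exp(-rT) = 50.6700 * 0.98216103 = 49.76609951
P = C - S*exp(-qT) + K*exp(-rT)
P = 6.0561 - 52.61000000 + 49.76609951 = 3.2122


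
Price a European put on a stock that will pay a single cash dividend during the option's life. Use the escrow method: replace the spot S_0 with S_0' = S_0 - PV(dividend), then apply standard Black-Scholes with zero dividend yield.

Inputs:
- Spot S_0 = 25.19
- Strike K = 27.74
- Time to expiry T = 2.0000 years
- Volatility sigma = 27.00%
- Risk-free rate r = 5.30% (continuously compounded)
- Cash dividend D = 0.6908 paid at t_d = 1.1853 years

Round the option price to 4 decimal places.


PV(D) = D * exp(-r * t_d) = 0.6908 * 0.93911165 = 0.64873833
S_0' = S_0 - PV(D) = 25.1900 - 0.64873833 = 24.54126167
d1 = (ln(S_0'/K) + (r + sigma^2/2)*T) / (sigma*sqrt(T)) = 0.14765551
d2 = d1 - sigma*sqrt(T) = -0.23418215
exp(-rT) = 0.89942465
N(-d1) = 0.44130732; N(-d2) = 0.59257821
P = K * exp(-rT) * N(-d2) - S_0' * N(-d1) = 27.7400 * 0.89942465 * 0.59257821 - 24.54126167 * 0.44130732 = 3.9546

Answer: Price = 3.9546


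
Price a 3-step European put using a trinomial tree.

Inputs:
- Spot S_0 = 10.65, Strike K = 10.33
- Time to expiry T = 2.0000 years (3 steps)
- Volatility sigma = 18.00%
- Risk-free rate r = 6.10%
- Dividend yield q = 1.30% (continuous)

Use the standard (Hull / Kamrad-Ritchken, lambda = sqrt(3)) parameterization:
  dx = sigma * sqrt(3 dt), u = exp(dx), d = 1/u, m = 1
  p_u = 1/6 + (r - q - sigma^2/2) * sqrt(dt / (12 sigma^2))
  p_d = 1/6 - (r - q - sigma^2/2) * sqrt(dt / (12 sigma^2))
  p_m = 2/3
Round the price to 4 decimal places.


dt = T/N = 0.666667; dx = sigma*sqrt(3*dt) = 0.254558
u = exp(dx) = 1.289892; d = 1/u = 0.775259
p_u = 0.208307, p_m = 0.666667, p_d = 0.125026
Discount per step: exp(-r*dt) = 0.960149
Stock lattice S(k, j) with j the centered position index:
  k=0: S(0,+0) = 10.6500
  k=1: S(1,-1) = 8.2565; S(1,+0) = 10.6500; S(1,+1) = 13.7373
  k=2: S(2,-2) = 6.4009; S(2,-1) = 8.2565; S(2,+0) = 10.6500; S(2,+1) = 13.7373; S(2,+2) = 17.7197
  k=3: S(3,-3) = 4.9624; S(3,-2) = 6.4009; S(3,-1) = 8.2565; S(3,+0) = 10.6500; S(3,+1) = 13.7373; S(3,+2) = 17.7197; S(3,+3) = 22.8565
Terminal payoffs V(N, j) = max(K - S_T, 0):
  V(3,-3) = 5.367624; V(3,-2) = 3.929072; V(3,-1) = 2.073494; V(3,+0) = 0.000000; V(3,+1) = 0.000000; V(3,+2) = 0.000000; V(3,+3) = 0.000000
Backward induction: V(k, j) = exp(-r*dt) * [p_u * V(k+1, j+1) + p_m * V(k+1, j) + p_d * V(k+1, j-1)]
  V(2,-2) = exp(-r*dt) * [p_u*2.073494 + p_m*3.929072 + p_d*5.367624] = 3.574057
  V(2,-1) = exp(-r*dt) * [p_u*0.000000 + p_m*2.073494 + p_d*3.929072] = 1.798902
  V(2,+0) = exp(-r*dt) * [p_u*0.000000 + p_m*0.000000 + p_d*2.073494] = 0.248910
  V(2,+1) = exp(-r*dt) * [p_u*0.000000 + p_m*0.000000 + p_d*0.000000] = 0.000000
  V(2,+2) = exp(-r*dt) * [p_u*0.000000 + p_m*0.000000 + p_d*0.000000] = 0.000000
  V(1,-1) = exp(-r*dt) * [p_u*0.248910 + p_m*1.798902 + p_d*3.574057] = 1.630302
  V(1,+0) = exp(-r*dt) * [p_u*0.000000 + p_m*0.248910 + p_d*1.798902] = 0.375273
  V(1,+1) = exp(-r*dt) * [p_u*0.000000 + p_m*0.000000 + p_d*0.248910] = 0.029880
  V(0,+0) = exp(-r*dt) * [p_u*0.029880 + p_m*0.375273 + p_d*1.630302] = 0.441896

Answer: Price = V(0,0) = 0.4419


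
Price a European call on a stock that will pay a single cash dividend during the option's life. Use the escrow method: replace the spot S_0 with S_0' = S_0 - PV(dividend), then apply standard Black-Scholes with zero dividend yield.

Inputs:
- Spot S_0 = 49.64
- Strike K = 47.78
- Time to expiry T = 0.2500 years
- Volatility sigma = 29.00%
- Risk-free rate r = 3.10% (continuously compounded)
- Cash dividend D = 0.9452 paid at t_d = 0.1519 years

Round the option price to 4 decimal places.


PV(D) = D * exp(-r * t_d) = 0.9452 * 0.99530217 = 0.94075961
S_0' = S_0 - PV(D) = 49.6400 - 0.94075961 = 48.69924039
d1 = (ln(S_0'/K) + (r + sigma^2/2)*T) / (sigma*sqrt(T)) = 0.25737097
d2 = d1 - sigma*sqrt(T) = 0.11237097
exp(-rT) = 0.99227995
N(d1) = 0.60155379; N(d2) = 0.54473536
C = S_0' * N(d1) - K * exp(-rT) * N(d2) = 48.69924039 * 0.60155379 - 47.7800 * 0.99227995 * 0.54473536 = 3.4687

Answer: Price = 3.4687


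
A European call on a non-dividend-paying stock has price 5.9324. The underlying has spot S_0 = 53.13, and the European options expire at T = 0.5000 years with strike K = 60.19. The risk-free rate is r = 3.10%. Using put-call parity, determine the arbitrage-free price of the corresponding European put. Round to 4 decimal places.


Answer: Put price = 12.0666

Derivation:
Put-call parity: C - P = S_0 * exp(-qT) - K * exp(-rT).
S_0 * exp(-qT) = 53.1300 * 1.00000000 = 53.13000000
K * exp(-rT) = 60.1900 * 0.98461951 = 59.26424811
P = C - S*exp(-qT) + K*exp(-rT)
P = 5.9324 - 53.13000000 + 59.26424811 = 12.0666


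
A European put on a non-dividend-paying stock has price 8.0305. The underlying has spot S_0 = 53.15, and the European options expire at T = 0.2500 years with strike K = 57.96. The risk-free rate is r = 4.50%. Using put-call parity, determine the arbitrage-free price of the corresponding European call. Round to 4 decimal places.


Put-call parity: C - P = S_0 * exp(-qT) - K * exp(-rT).
S_0 * exp(-qT) = 53.1500 * 1.00000000 = 53.15000000
K * exp(-rT) = 57.9600 * 0.98881304 = 57.31160407
C = P + S*exp(-qT) - K*exp(-rT)
C = 8.0305 + 53.15000000 - 57.31160407 = 3.8689

Answer: Call price = 3.8689


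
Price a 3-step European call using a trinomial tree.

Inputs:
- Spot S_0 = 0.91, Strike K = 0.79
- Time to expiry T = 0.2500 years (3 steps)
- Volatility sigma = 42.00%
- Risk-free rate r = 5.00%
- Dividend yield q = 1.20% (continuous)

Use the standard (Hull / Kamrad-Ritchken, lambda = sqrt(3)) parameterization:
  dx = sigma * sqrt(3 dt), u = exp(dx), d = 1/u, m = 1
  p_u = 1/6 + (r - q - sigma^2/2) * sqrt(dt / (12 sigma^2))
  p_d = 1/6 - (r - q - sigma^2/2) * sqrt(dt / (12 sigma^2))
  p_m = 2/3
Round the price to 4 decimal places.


Answer: Price = V(0,0) = 0.1535

Derivation:
dt = T/N = 0.083333; dx = sigma*sqrt(3*dt) = 0.210000
u = exp(dx) = 1.233678; d = 1/u = 0.810584
p_u = 0.156706, p_m = 0.666667, p_d = 0.176627
Discount per step: exp(-r*dt) = 0.995842
Stock lattice S(k, j) with j the centered position index:
  k=0: S(0,+0) = 0.9100
  k=1: S(1,-1) = 0.7376; S(1,+0) = 0.9100; S(1,+1) = 1.1226
  k=2: S(2,-2) = 0.5979; S(2,-1) = 0.7376; S(2,+0) = 0.9100; S(2,+1) = 1.1226; S(2,+2) = 1.3850
  k=3: S(3,-3) = 0.4847; S(3,-2) = 0.5979; S(3,-1) = 0.7376; S(3,+0) = 0.9100; S(3,+1) = 1.1226; S(3,+2) = 1.3850; S(3,+3) = 1.7086
Terminal payoffs V(N, j) = max(S_T - K, 0):
  V(3,-3) = 0.000000; V(3,-2) = 0.000000; V(3,-1) = 0.000000; V(3,+0) = 0.120000; V(3,+1) = 0.332647; V(3,+2) = 0.594985; V(3,+3) = 0.918626
Backward induction: V(k, j) = exp(-r*dt) * [p_u * V(k+1, j+1) + p_m * V(k+1, j) + p_d * V(k+1, j-1)]
  V(2,-2) = exp(-r*dt) * [p_u*0.000000 + p_m*0.000000 + p_d*0.000000] = 0.000000
  V(2,-1) = exp(-r*dt) * [p_u*0.120000 + p_m*0.000000 + p_d*0.000000] = 0.018727
  V(2,+0) = exp(-r*dt) * [p_u*0.332647 + p_m*0.120000 + p_d*0.000000] = 0.131579
  V(2,+1) = exp(-r*dt) * [p_u*0.594985 + p_m*0.332647 + p_d*0.120000] = 0.334800
  V(2,+2) = exp(-r*dt) * [p_u*0.918626 + p_m*0.594985 + p_d*0.332647] = 0.596873
  V(1,-1) = exp(-r*dt) * [p_u*0.131579 + p_m*0.018727 + p_d*0.000000] = 0.032966
  V(1,+0) = exp(-r*dt) * [p_u*0.334800 + p_m*0.131579 + p_d*0.018727] = 0.142895
  V(1,+1) = exp(-r*dt) * [p_u*0.596873 + p_m*0.334800 + p_d*0.131579] = 0.338561
  V(0,+0) = exp(-r*dt) * [p_u*0.338561 + p_m*0.142895 + p_d*0.032966] = 0.153500


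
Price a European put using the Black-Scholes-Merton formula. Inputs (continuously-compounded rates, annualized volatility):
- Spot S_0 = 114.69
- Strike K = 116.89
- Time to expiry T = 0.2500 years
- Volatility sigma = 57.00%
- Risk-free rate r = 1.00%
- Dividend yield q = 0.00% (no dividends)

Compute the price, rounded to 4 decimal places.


d1 = (ln(S/K) + (r - q + 0.5*sigma^2) * T) / (sigma * sqrt(T)) = 0.08460356
d2 = d1 - sigma * sqrt(T) = -0.20039644
exp(-rT) = 0.99750312; exp(-qT) = 1.00000000
P = K * exp(-rT) * N(-d2) - S_0 * exp(-qT) * N(-d1)
N(-d1) = 0.46628828; N(-d2) = 0.57941473
P = 116.8900 * 0.99750312 * 0.57941473 - 114.6900 * 1.00000000 * 0.46628828 = 14.0801

Answer: Price = 14.0801


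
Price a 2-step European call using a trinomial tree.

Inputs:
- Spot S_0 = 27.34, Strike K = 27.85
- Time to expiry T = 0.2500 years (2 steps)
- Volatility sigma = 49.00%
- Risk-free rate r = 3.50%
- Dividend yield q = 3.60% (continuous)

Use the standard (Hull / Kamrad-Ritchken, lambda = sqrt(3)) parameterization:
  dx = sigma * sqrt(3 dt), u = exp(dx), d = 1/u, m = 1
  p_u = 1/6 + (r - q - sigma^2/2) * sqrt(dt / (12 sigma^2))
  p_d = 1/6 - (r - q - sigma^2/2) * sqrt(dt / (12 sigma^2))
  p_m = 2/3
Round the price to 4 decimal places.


dt = T/N = 0.125000; dx = sigma*sqrt(3*dt) = 0.300062
u = exp(dx) = 1.349943; d = 1/u = 0.740772
p_u = 0.141453, p_m = 0.666667, p_d = 0.191880
Discount per step: exp(-r*dt) = 0.995635
Stock lattice S(k, j) with j the centered position index:
  k=0: S(0,+0) = 27.3400
  k=1: S(1,-1) = 20.2527; S(1,+0) = 27.3400; S(1,+1) = 36.9074
  k=2: S(2,-2) = 15.0026; S(2,-1) = 20.2527; S(2,+0) = 27.3400; S(2,+1) = 36.9074; S(2,+2) = 49.8230
Terminal payoffs V(N, j) = max(S_T - K, 0):
  V(2,-2) = 0.000000; V(2,-1) = 0.000000; V(2,+0) = 0.000000; V(2,+1) = 9.057446; V(2,+2) = 21.972955
Backward induction: V(k, j) = exp(-r*dt) * [p_u * V(k+1, j+1) + p_m * V(k+1, j) + p_d * V(k+1, j-1)]
  V(1,-1) = exp(-r*dt) * [p_u*0.000000 + p_m*0.000000 + p_d*0.000000] = 0.000000
  V(1,+0) = exp(-r*dt) * [p_u*9.057446 + p_m*0.000000 + p_d*0.000000] = 1.275611
  V(1,+1) = exp(-r*dt) * [p_u*21.972955 + p_m*9.057446 + p_d*0.000000] = 9.106513
  V(0,+0) = exp(-r*dt) * [p_u*9.106513 + p_m*1.275611 + p_d*0.000000] = 2.129217

Answer: Price = V(0,0) = 2.1292


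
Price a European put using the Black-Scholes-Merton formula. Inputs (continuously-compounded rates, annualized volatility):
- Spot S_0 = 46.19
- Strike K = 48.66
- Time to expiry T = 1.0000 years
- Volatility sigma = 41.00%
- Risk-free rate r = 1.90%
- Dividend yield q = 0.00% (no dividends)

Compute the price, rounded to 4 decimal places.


d1 = (ln(S/K) + (r - q + 0.5*sigma^2) * T) / (sigma * sqrt(T)) = 0.12428290
d2 = d1 - sigma * sqrt(T) = -0.28571710
exp(-rT) = 0.98117936; exp(-qT) = 1.00000000
P = K * exp(-rT) * N(-d2) - S_0 * exp(-qT) * N(-d1)
N(-d1) = 0.45054564; N(-d2) = 0.61245260
P = 48.6600 * 0.98117936 * 0.61245260 - 46.1900 * 1.00000000 * 0.45054564 = 8.4303

Answer: Price = 8.4303


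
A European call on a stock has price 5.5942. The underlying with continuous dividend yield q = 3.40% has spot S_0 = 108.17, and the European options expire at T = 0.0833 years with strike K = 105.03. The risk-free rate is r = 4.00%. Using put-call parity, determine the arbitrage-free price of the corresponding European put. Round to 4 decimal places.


Answer: Put price = 2.4107

Derivation:
Put-call parity: C - P = S_0 * exp(-qT) - K * exp(-rT).
S_0 * exp(-qT) = 108.1700 * 0.99717181 = 107.86407435
K * exp(-rT) = 105.0300 * 0.99667354 = 104.68062243
P = C - S*exp(-qT) + K*exp(-rT)
P = 5.5942 - 107.86407435 + 104.68062243 = 2.4107


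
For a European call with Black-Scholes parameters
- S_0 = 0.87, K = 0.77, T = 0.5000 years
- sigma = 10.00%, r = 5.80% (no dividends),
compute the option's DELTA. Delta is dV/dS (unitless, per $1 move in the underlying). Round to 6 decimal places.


d1 = 2.1722701703; d2 = 2.1015594922
phi(d1) = 0.0376916242; exp(-qT) = 1.0000000000; exp(-rT) = 0.9714164645
N(d1) = 0.9850823547
Delta = exp(-qT) * N(d1) = 1.0000000000 * 0.9850823547 = 0.985082

Answer: Delta = 0.985082


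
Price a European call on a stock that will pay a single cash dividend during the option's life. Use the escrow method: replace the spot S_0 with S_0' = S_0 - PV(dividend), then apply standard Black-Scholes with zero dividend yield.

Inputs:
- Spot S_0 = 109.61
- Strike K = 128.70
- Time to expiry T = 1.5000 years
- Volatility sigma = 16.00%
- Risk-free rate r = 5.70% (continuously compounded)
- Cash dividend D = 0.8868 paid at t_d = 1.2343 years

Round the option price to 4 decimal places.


PV(D) = D * exp(-r * t_d) = 0.8868 * 0.93206279 = 0.82655328
S_0' = S_0 - PV(D) = 109.6100 - 0.82655328 = 108.78344672
d1 = (ln(S_0'/K) + (r + sigma^2/2)*T) / (sigma*sqrt(T)) = -0.32366402
d2 = d1 - sigma*sqrt(T) = -0.51962320
exp(-rT) = 0.91805314
N(d1) = 0.37309621; N(d2) = 0.30166311
C = S_0' * N(d1) - K * exp(-rT) * N(d2) = 108.78344672 * 0.37309621 - 128.7000 * 0.91805314 * 0.30166311 = 4.9442

Answer: Price = 4.9442


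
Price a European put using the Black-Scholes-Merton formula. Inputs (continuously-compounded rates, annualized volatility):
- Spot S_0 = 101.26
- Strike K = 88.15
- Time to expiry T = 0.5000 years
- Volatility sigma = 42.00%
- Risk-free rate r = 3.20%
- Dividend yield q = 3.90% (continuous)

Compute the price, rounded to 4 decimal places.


Answer: Price = 5.8123

Derivation:
d1 = (ln(S/K) + (r - q + 0.5*sigma^2) * T) / (sigma * sqrt(T)) = 0.60357139
d2 = d1 - sigma * sqrt(T) = 0.30658654
exp(-rT) = 0.98412732; exp(-qT) = 0.98068890
P = K * exp(-rT) * N(-d2) - S_0 * exp(-qT) * N(-d1)
N(-d1) = 0.27306432; N(-d2) = 0.37957905
P = 88.1500 * 0.98412732 * 0.37957905 - 101.2600 * 0.98068890 * 0.27306432 = 5.8123


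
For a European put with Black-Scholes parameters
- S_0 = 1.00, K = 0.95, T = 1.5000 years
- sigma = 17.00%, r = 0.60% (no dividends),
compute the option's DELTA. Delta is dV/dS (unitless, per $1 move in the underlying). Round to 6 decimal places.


d1 = 0.3936872477; d2 = 0.1854806196
phi(d1) = 0.3691938782; exp(-qT) = 1.0000000000; exp(-rT) = 0.9910403788
N(-d1) = 0.3469059787
Delta = -exp(-qT) * N(-d1) = -1.0000000000 * 0.3469059787 = -0.346906

Answer: Delta = -0.346906
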